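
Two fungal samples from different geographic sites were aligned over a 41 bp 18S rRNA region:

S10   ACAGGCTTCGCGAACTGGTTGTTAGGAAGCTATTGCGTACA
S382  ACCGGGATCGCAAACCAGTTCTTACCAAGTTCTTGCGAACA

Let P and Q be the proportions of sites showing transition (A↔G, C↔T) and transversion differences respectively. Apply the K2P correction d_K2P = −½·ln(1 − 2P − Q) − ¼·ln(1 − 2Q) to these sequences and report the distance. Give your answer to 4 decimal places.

0.3710

Differing sites — 3:A/C (Tv); 6:C/G (Tv); 7:T/A (Tv); 12:G/A (Ti); 16:T/C (Ti); 17:G/A (Ti); 21:G/C (Tv); 25:G/C (Tv); 26:G/C (Tv); 30:C/T (Ti); 32:A/C (Tv); 38:T/A (Tv).
Of the 12 differences, 4 transitions and 8 transversions over 41 sites: P = 4/41 = 0.097561, Q = 8/41 = 0.195122.
d = −0.5·ln(0.609756) − 0.25·ln(0.609756) = −0.5·(-0.494696) − 0.25·(-0.494696) = 0.3710.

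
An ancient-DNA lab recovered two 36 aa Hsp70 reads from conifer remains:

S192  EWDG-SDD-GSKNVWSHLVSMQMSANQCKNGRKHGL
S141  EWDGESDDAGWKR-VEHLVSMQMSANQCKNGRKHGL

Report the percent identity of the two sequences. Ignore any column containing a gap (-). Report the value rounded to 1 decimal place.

Excluding the 3 gap columns leaves 33 comparable sites.
Differing sites — 11:S/W; 13:N/R; 15:W/V; 16:S/E.
29 of the 33 comparable sites match, so the percent identity is 29/33 × 100 = 87.9%.

87.9%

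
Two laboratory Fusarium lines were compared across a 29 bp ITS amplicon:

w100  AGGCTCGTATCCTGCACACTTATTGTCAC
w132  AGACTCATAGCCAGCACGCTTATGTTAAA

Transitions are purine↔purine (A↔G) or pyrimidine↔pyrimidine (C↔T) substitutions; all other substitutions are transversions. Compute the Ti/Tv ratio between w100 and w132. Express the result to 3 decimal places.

The sequences differ at positions 3 (G/A, transition), 7 (G/A, transition), 10 (T/G, transversion), 13 (T/A, transversion), 18 (A/G, transition), 24 (T/G, transversion), 25 (G/T, transversion), 27 (C/A, transversion), 29 (C/A, transversion).
Of the 9 differences, 3 transitions and 6 transversions, so Ti/Tv = 3/6 = 0.500.

0.500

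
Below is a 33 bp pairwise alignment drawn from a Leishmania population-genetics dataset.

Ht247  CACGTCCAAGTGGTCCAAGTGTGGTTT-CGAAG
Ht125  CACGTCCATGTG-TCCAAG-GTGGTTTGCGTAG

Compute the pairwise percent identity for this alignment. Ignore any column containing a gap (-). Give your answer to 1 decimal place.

93.3%

Excluding the 3 gap columns leaves 30 comparable sites.
Mismatches occur at site 9 (A→T), site 31 (A→T).
28 of the 30 comparable sites match, so the percent identity is 28/30 × 100 = 93.3%.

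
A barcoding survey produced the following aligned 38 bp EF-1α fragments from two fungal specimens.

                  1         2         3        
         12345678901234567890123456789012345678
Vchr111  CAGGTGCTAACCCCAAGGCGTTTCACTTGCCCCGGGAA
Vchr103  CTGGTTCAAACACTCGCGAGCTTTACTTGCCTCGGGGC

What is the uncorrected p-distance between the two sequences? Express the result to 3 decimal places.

The sequences differ at positions 2 (A/T), 6 (G/T), 8 (T/A), 12 (C/A), 14 (C/T), 15 (A/C), 16 (A/G), 17 (G/C), 19 (C/A), 21 (T/C), 24 (C/T), 32 (C/T), 37 (A/G), 38 (A/C).
There are 14 differences over 38 sites, so p = 14/38 = 0.368.

0.368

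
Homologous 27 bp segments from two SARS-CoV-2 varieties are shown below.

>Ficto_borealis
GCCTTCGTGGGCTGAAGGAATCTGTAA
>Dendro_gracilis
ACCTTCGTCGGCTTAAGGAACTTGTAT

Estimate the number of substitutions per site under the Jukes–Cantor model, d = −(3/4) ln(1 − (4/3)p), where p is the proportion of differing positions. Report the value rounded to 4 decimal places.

0.2635

The sequences differ at positions 1 (G/A), 9 (G/C), 14 (G/T), 21 (T/C), 22 (C/T), 27 (A/T).
p = 6/27 = 0.222222.
d = −0.75 · ln(1 − (4/3)·0.222222) = −0.75 · ln(0.703704) = −0.75 · (-0.351397) = 0.2635.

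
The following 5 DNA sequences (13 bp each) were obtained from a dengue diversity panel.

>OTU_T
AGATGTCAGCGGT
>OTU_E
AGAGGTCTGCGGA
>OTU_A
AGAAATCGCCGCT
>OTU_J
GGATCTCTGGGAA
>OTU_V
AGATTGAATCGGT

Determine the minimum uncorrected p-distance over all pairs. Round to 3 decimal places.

0.231

Pairwise Hamming distances:
  OTU_T vs OTU_E: 3
  OTU_T vs OTU_A: 5
  OTU_T vs OTU_J: 6
  OTU_T vs OTU_V: 4
  OTU_E vs OTU_A: 6
  OTU_E vs OTU_J: 5
  OTU_E vs OTU_V: 7
  OTU_A vs OTU_J: 8
  OTU_A vs OTU_V: 7
  OTU_J vs OTU_V: 9
The smallest is 3 mismatches, between OTU_T and OTU_E; p = 3/13 = 0.231.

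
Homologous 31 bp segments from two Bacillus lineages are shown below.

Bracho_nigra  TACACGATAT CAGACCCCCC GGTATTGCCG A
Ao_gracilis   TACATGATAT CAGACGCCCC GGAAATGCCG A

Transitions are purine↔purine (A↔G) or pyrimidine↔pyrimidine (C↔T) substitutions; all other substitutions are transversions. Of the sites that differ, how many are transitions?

The sequences differ at positions 5 (C/T, transition), 16 (C/G, transversion), 23 (T/A, transversion), 25 (T/A, transversion).
Of the 4 differences, 1 transition and 3 transversions, so the answer is 1.

1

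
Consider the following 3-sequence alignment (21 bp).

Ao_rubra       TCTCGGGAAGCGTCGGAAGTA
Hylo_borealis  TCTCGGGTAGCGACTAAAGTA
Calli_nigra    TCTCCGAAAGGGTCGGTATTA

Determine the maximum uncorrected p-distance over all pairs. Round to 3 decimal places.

Pairwise Hamming distances:
  Ao_rubra vs Hylo_borealis: 4
  Ao_rubra vs Calli_nigra: 5
  Hylo_borealis vs Calli_nigra: 9
The largest is 9 mismatches, between Hylo_borealis and Calli_nigra; p = 9/21 = 0.429.

0.429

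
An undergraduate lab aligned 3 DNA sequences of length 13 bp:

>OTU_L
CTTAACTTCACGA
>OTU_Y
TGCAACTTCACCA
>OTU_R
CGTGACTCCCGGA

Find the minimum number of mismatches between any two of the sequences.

4

Pairwise Hamming distances:
  OTU_L vs OTU_Y: 4
  OTU_L vs OTU_R: 5
  OTU_Y vs OTU_R: 7
The smallest is 4, between OTU_L and OTU_Y.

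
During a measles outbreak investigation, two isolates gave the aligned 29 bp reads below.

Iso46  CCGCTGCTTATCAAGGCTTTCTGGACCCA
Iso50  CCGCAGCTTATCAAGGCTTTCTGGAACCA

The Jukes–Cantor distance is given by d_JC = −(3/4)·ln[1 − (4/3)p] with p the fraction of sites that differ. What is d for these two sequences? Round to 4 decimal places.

The sequences differ at positions 5 (T/A), 26 (C/A).
p = 2/29 = 0.068966.
d = −0.75 · ln(1 − (4/3)·0.068966) = −0.75 · ln(0.908045) = −0.75 · (-0.096461) = 0.0723.

0.0723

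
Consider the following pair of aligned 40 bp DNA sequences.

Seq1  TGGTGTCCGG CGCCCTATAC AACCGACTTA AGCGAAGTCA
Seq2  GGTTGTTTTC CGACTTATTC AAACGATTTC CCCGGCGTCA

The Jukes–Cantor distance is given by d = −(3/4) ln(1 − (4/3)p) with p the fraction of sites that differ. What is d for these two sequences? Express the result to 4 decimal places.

0.5716

Mismatches occur at site 1 (T↔G), site 3 (G↔T), site 7 (C↔T), site 8 (C↔T), site 9 (G↔T), site 10 (G↔C), site 13 (C↔A), site 15 (C↔T), site 19 (A↔T), site 23 (C↔A), site 27 (C↔T), site 30 (A↔C), site 31 (A↔C), site 32 (G↔C), site 35 (A↔G), site 36 (A↔C).
p = 16/40 = 0.400000.
d = −0.75 · ln(1 − (4/3)·0.400000) = −0.75 · ln(0.466667) = −0.75 · (-0.762139) = 0.5716.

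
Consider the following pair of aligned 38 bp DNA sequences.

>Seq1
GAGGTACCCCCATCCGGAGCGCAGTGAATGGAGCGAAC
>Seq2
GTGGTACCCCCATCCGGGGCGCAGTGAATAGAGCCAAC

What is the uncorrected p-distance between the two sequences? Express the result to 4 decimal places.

Mismatches occur at site 2 (A↔T), site 18 (A↔G), site 30 (G↔A), site 35 (G↔C).
There are 4 differences over 38 sites, so p = 4/38 = 0.1053.

0.1053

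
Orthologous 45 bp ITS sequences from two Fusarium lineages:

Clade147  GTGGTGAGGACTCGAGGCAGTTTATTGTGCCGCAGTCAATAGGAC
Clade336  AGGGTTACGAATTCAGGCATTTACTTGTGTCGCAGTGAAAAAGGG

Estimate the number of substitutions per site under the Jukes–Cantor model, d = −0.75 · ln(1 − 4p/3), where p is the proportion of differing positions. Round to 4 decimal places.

Mismatches occur at site 1 (G→A), site 2 (T→G), site 6 (G→T), site 8 (G→C), site 11 (C→A), site 13 (C→T), site 14 (G→C), site 20 (G→T), site 23 (T→A), site 24 (A→C), site 30 (C→T), site 37 (C→G), site 40 (T→A), site 42 (G→A), site 44 (A→G), site 45 (C→G).
p = 16/45 = 0.355556.
d = −0.75 · ln(1 − (4/3)·0.355556) = −0.75 · ln(0.525925) = −0.75 · (-0.642597) = 0.4819.

0.4819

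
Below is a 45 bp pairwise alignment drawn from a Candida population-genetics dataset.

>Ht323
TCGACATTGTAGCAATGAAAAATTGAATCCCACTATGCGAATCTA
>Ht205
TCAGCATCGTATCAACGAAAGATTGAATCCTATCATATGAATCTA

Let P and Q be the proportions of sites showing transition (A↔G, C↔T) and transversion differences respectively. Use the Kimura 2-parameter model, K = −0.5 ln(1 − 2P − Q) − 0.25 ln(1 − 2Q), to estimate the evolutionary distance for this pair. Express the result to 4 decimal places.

The sequences differ at positions 3 (G/A, transition), 4 (A/G, transition), 8 (T/C, transition), 12 (G/T, transversion), 16 (T/C, transition), 21 (A/G, transition), 31 (C/T, transition), 33 (C/T, transition), 34 (T/C, transition), 37 (G/A, transition), 38 (C/T, transition).
Of the 11 differences, 10 transitions and 1 transversion over 45 sites: P = 10/45 = 0.222222, Q = 1/45 = 0.022222.
d = −0.5·ln(0.533334) − 0.25·ln(0.955556) = −0.5·(-0.628607) − 0.25·(-0.045462) = 0.3257.

0.3257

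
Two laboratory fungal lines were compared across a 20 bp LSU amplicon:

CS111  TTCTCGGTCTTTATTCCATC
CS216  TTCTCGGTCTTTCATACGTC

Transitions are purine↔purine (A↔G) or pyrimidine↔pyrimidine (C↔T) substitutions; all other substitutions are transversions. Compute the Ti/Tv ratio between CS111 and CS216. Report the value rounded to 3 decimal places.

Differing sites — 13:A/C (Tv); 14:T/A (Tv); 16:C/A (Tv); 18:A/G (Ti).
Of the 4 differences, 1 transition and 3 transversions, so Ti/Tv = 1/3 = 0.333.

0.333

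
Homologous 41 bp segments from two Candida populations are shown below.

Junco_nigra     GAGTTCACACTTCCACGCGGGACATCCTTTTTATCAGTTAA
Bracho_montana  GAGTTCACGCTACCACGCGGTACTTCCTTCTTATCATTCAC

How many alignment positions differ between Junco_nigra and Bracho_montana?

8

The sequences differ at positions 9 (A/G), 12 (T/A), 21 (G/T), 24 (A/T), 30 (T/C), 37 (G/T), 39 (T/C), 41 (A/C).
That gives 8 mismatches out of 41 aligned sites, so the Hamming distance is 8.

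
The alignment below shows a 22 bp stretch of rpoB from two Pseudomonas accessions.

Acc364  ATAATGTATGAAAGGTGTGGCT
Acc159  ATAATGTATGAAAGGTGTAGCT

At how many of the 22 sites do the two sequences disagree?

The sequences differ at position 19 (G/A).
That gives 1 mismatch out of 22 aligned sites, so the Hamming distance is 1.

1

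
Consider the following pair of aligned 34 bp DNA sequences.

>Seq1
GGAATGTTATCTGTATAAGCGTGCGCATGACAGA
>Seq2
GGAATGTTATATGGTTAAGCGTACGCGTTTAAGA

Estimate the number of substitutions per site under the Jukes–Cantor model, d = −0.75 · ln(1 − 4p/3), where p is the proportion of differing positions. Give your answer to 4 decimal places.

Mismatches occur at site 11 (C/A), site 14 (T/G), site 15 (A/T), site 23 (G/A), site 27 (A/G), site 29 (G/T), site 30 (A/T), site 31 (C/A).
p = 8/34 = 0.235294.
d = −0.75 · ln(1 − (4/3)·0.235294) = −0.75 · ln(0.686275) = −0.75 · (-0.376477) = 0.2824.

0.2824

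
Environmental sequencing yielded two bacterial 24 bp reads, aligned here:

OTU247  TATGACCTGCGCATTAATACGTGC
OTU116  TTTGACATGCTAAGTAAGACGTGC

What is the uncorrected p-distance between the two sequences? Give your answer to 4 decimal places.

Mismatches occur at site 2 (A→T), site 7 (C→A), site 11 (G→T), site 12 (C→A), site 14 (T→G), site 18 (T→G).
There are 6 differences over 24 sites, so p = 6/24 = 0.2500.

0.2500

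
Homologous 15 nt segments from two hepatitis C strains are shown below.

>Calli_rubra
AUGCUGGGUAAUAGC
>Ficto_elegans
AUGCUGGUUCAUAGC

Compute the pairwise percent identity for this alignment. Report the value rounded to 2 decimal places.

86.67%

The sequences differ at positions 8 (G/U), 10 (A/C).
13 of the 15 sites match, so the percent identity is 13/15 × 100 = 86.67%.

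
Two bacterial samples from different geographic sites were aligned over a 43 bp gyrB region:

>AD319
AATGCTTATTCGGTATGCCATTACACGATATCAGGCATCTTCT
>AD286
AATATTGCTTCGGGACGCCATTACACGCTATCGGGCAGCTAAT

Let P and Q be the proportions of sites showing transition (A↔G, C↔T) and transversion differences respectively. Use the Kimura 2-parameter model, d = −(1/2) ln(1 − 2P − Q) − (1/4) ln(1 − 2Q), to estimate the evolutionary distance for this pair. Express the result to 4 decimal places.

0.3130

The sequences differ at positions 4 (G/A, transition), 5 (C/T, transition), 7 (T/G, transversion), 8 (A/C, transversion), 14 (T/G, transversion), 16 (T/C, transition), 28 (A/C, transversion), 33 (A/G, transition), 38 (T/G, transversion), 41 (T/A, transversion), 42 (C/A, transversion).
Of the 11 differences, 4 transitions and 7 transversions over 43 sites: P = 4/43 = 0.093023, Q = 7/43 = 0.162791.
d = −0.5·ln(0.651163) − 0.25·ln(0.674418) = −0.5·(-0.428995) − 0.25·(-0.393905) = 0.3130.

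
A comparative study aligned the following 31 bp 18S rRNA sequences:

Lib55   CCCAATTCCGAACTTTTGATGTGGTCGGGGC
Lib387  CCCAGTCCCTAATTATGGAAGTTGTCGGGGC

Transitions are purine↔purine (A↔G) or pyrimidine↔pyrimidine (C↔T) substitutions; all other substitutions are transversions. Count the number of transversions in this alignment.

Mismatches occur at site 5 (A→G, transition), site 7 (T→C, transition), site 10 (G→T, transversion), site 13 (C→T, transition), site 15 (T→A, transversion), site 17 (T→G, transversion), site 20 (T→A, transversion), site 23 (G→T, transversion).
Of the 8 differences, 3 transitions and 5 transversions, so the answer is 5.

5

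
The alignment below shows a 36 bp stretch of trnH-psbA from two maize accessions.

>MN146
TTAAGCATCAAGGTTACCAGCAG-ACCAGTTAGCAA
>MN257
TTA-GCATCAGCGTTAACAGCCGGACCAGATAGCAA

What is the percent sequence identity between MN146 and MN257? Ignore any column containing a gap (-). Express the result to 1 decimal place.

Excluding the 2 gap columns leaves 34 comparable sites.
Differing sites — 11:A/G; 12:G/C; 17:C/A; 22:A/C; 30:T/A.
29 of the 34 comparable sites match, so the percent identity is 29/34 × 100 = 85.3%.

85.3%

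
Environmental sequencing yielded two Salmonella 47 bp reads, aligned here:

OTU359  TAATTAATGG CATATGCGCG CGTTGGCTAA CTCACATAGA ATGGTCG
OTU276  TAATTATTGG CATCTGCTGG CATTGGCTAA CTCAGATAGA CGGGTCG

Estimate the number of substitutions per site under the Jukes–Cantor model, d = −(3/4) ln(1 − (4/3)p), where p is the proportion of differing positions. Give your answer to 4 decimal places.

0.1931

The sequences differ at positions 7 (A/T), 14 (A/C), 18 (G/T), 19 (C/G), 22 (G/A), 35 (C/G), 41 (A/C), 42 (T/G).
p = 8/47 = 0.170213.
d = −0.75 · ln(1 − (4/3)·0.170213) = −0.75 · ln(0.773049) = −0.75 · (-0.257413) = 0.1931.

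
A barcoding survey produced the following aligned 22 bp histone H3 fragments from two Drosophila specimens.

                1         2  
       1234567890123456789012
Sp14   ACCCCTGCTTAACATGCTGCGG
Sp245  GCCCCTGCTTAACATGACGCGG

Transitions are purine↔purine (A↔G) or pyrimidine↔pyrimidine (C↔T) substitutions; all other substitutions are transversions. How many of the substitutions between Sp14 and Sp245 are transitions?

Mismatches occur at site 1 (A/G, transition), site 17 (C/A, transversion), site 18 (T/C, transition).
Of the 3 differences, 2 transitions and 1 transversion, so the answer is 2.

2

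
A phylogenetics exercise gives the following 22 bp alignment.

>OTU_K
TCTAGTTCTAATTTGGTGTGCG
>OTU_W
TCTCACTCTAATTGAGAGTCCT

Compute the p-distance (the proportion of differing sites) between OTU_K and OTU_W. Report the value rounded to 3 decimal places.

Mismatches occur at site 4 (A↔C), site 5 (G↔A), site 6 (T↔C), site 14 (T↔G), site 15 (G↔A), site 17 (T↔A), site 20 (G↔C), site 22 (G↔T).
There are 8 differences over 22 sites, so p = 8/22 = 0.364.

0.364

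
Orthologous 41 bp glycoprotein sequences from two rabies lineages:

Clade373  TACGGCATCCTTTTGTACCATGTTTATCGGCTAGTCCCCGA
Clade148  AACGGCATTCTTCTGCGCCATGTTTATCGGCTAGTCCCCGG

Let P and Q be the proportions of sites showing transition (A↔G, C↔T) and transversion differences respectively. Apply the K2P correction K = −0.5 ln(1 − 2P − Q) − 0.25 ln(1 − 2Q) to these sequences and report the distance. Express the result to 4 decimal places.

0.1687

The sequences differ at positions 1 (T/A, transversion), 9 (C/T, transition), 13 (T/C, transition), 16 (T/C, transition), 17 (A/G, transition), 41 (A/G, transition).
Of the 6 differences, 5 transitions and 1 transversion over 41 sites: P = 5/41 = 0.121951, Q = 1/41 = 0.024390.
d = −0.5·ln(0.731708) − 0.25·ln(0.951220) = −0.5·(-0.312374) − 0.25·(-0.050010) = 0.1687.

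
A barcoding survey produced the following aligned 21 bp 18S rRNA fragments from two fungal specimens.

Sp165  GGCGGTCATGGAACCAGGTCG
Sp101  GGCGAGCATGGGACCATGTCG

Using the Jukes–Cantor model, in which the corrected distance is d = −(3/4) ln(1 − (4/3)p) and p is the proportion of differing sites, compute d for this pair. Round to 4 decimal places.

The sequences differ at positions 5 (G/A), 6 (T/G), 12 (A/G), 17 (G/T).
p = 4/21 = 0.190476.
d = −0.75 · ln(1 − (4/3)·0.190476) = −0.75 · ln(0.746032) = −0.75 · (-0.292987) = 0.2197.

0.2197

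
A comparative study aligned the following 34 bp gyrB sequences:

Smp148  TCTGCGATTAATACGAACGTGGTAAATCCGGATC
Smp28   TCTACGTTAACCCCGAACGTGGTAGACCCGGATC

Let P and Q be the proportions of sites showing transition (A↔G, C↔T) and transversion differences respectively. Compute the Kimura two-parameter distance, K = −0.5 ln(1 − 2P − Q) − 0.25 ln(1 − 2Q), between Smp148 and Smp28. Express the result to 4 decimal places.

0.2847

The sequences differ at positions 4 (G/A, transition), 7 (A/T, transversion), 9 (T/A, transversion), 11 (A/C, transversion), 12 (T/C, transition), 13 (A/C, transversion), 25 (A/G, transition), 27 (T/C, transition).
Of the 8 differences, 4 transitions and 4 transversions over 34 sites: P = 4/34 = 0.117647, Q = 4/34 = 0.117647.
d = −0.5·ln(0.647059) − 0.25·ln(0.764706) = −0.5·(-0.435318) − 0.25·(-0.268264) = 0.2847.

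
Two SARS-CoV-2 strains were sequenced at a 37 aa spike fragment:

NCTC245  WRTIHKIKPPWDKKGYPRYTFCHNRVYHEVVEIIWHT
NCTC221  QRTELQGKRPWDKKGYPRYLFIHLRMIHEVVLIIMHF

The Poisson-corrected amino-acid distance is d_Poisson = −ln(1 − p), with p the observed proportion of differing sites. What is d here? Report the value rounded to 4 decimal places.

The sequences differ at positions 1 (W/Q), 4 (I/E), 5 (H/L), 6 (K/Q), 7 (I/G), 9 (P/R), 20 (T/L), 22 (C/I), 24 (N/L), 26 (V/M), 27 (Y/I), 32 (E/L), 35 (W/M), 37 (T/F).
p = 14/37 = 0.378378.
d = −ln(1 − 0.378378) = −ln(0.621622) = 0.4754.

0.4754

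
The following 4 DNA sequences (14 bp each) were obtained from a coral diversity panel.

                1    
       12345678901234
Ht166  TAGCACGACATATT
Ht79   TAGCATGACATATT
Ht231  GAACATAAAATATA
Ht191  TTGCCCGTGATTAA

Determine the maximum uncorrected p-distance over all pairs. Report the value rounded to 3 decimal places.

Pairwise Hamming distances:
  Ht166 vs Ht79: 1
  Ht166 vs Ht231: 6
  Ht166 vs Ht191: 7
  Ht79 vs Ht231: 5
  Ht79 vs Ht191: 8
  Ht231 vs Ht191: 10
The largest is 10 mismatches, between Ht231 and Ht191; p = 10/14 = 0.714.

0.714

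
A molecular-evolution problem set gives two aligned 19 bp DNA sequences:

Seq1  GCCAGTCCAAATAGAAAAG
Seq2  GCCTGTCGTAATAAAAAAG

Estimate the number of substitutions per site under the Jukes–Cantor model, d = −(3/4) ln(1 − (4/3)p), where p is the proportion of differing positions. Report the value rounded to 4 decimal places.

Mismatches occur at site 4 (A→T), site 8 (C→G), site 9 (A→T), site 14 (G→A).
p = 4/19 = 0.210526.
d = −0.75 · ln(1 − (4/3)·0.210526) = −0.75 · ln(0.719299) = −0.75 · (-0.329478) = 0.2471.

0.2471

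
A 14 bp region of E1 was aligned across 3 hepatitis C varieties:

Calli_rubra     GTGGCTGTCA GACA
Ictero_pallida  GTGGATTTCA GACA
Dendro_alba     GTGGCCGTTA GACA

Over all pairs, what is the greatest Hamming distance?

Pairwise Hamming distances:
  Calli_rubra vs Ictero_pallida: 2
  Calli_rubra vs Dendro_alba: 2
  Ictero_pallida vs Dendro_alba: 4
The largest is 4, between Ictero_pallida and Dendro_alba.

4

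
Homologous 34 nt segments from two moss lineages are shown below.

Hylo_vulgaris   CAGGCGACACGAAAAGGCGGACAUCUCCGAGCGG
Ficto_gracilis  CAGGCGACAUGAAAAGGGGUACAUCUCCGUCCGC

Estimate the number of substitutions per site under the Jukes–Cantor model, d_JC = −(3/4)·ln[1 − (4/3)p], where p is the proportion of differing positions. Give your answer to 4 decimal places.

Mismatches occur at site 10 (C→U), site 18 (C→G), site 20 (G→U), site 30 (A→U), site 31 (G→C), site 34 (G→C).
p = 6/34 = 0.176471.
d = −0.75 · ln(1 − (4/3)·0.176471) = −0.75 · ln(0.764705) = −0.75 · (-0.268265) = 0.2012.

0.2012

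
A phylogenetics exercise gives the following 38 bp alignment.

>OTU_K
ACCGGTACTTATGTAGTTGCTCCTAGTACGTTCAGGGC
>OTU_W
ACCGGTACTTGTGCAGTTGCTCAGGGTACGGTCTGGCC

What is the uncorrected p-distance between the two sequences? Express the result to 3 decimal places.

0.211

Differing sites — 11:A/G; 14:T/C; 23:C/A; 24:T/G; 25:A/G; 31:T/G; 34:A/T; 37:G/C.
There are 8 differences over 38 sites, so p = 8/38 = 0.211.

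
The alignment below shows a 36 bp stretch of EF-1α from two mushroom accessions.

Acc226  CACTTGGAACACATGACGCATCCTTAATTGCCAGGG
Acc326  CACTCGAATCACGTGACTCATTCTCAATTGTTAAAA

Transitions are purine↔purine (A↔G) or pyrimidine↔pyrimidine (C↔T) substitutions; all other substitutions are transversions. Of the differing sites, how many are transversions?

2

Differing sites — 5:T/C (Ti); 7:G/A (Ti); 9:A/T (Tv); 13:A/G (Ti); 18:G/T (Tv); 22:C/T (Ti); 25:T/C (Ti); 31:C/T (Ti); 32:C/T (Ti); 34:G/A (Ti); 35:G/A (Ti); 36:G/A (Ti).
Of the 12 differences, 10 transitions and 2 transversions, so the answer is 2.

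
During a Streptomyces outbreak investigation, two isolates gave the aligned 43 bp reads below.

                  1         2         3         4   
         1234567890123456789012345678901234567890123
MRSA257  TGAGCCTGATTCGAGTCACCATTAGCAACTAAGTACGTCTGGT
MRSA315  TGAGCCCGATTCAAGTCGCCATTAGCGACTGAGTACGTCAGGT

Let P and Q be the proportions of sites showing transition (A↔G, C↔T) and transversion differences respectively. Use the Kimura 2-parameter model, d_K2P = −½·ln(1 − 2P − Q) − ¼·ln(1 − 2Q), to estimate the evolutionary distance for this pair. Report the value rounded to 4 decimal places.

Differing sites — 7:T/C (Ti); 13:G/A (Ti); 18:A/G (Ti); 27:A/G (Ti); 31:A/G (Ti); 40:T/A (Tv).
Of the 6 differences, 5 transitions and 1 transversion over 43 sites: P = 5/43 = 0.116279, Q = 1/43 = 0.023256.
d = −0.5·ln(0.744186) − 0.25·ln(0.953488) = −0.5·(-0.295464) − 0.25·(-0.047628) = 0.1596.

0.1596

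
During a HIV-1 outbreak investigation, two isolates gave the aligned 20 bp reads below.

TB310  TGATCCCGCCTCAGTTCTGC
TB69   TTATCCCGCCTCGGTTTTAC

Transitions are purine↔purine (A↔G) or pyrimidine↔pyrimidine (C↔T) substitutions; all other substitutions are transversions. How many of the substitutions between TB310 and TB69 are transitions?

Mismatches occur at site 2 (G↔T, transversion), site 13 (A↔G, transition), site 17 (C↔T, transition), site 19 (G↔A, transition).
Of the 4 differences, 3 transitions and 1 transversion, so the answer is 3.

3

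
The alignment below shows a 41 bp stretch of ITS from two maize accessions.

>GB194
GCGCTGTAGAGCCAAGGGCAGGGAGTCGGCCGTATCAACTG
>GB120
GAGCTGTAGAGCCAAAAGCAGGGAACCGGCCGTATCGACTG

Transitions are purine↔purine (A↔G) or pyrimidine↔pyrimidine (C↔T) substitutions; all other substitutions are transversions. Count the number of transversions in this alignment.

Differing sites — 2:C/A (Tv); 16:G/A (Ti); 17:G/A (Ti); 25:G/A (Ti); 26:T/C (Ti); 37:A/G (Ti).
Of the 6 differences, 5 transitions and 1 transversion, so the answer is 1.

1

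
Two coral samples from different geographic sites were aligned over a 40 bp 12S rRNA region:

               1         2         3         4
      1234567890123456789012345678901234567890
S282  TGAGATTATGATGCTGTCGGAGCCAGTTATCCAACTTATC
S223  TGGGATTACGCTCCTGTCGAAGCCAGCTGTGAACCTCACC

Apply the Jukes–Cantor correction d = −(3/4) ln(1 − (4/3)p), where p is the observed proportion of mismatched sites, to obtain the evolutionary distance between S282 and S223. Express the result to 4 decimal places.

0.3831

The sequences differ at positions 3 (A/G), 9 (T/C), 11 (A/C), 13 (G/C), 20 (G/A), 27 (T/C), 29 (A/G), 31 (C/G), 32 (C/A), 34 (A/C), 37 (T/C), 39 (T/C).
p = 12/40 = 0.300000.
d = −0.75 · ln(1 − (4/3)·0.300000) = −0.75 · ln(0.600000) = −0.75 · (-0.510826) = 0.3831.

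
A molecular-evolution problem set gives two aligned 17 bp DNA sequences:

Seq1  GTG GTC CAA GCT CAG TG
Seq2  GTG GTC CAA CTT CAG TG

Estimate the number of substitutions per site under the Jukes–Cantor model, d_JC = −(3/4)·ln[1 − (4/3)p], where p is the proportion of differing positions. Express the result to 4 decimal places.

0.1280

The sequences differ at positions 10 (G/C), 11 (C/T).
p = 2/17 = 0.117647.
d = −0.75 · ln(1 − (4/3)·0.117647) = −0.75 · ln(0.843137) = −0.75 · (-0.170626) = 0.1280.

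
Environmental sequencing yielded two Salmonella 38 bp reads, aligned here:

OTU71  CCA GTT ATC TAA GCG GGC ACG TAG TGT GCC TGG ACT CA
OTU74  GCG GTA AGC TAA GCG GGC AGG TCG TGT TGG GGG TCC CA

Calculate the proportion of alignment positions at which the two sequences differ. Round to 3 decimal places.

Differing sites — 1:C/G; 3:A/G; 6:T/A; 8:T/G; 20:C/G; 23:A/C; 28:G/T; 29:C/G; 30:C/G; 31:T/G; 34:A/T; 36:T/C.
There are 12 differences over 38 sites, so p = 12/38 = 0.316.

0.316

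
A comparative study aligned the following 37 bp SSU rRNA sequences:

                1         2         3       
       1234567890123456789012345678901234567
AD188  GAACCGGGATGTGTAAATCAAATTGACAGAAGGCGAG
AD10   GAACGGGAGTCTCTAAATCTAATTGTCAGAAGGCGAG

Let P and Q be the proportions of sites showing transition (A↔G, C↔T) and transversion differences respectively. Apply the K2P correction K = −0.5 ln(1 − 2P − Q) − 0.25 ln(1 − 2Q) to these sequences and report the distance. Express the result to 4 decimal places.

0.2181

Mismatches occur at site 5 (C↔G, transversion), site 8 (G↔A, transition), site 9 (A↔G, transition), site 11 (G↔C, transversion), site 13 (G↔C, transversion), site 20 (A↔T, transversion), site 26 (A↔T, transversion).
Of the 7 differences, 2 transitions and 5 transversions over 37 sites: P = 2/37 = 0.054054, Q = 5/37 = 0.135135.
d = −0.5·ln(0.756757) − 0.25·ln(0.729730) = −0.5·(-0.278713) − 0.25·(-0.315081) = 0.2181.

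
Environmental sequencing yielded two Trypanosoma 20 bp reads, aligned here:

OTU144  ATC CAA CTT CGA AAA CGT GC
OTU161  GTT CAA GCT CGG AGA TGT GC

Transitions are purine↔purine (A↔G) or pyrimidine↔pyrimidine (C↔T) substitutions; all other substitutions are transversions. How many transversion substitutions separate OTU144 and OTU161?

Mismatches occur at site 1 (A→G, transition), site 3 (C→T, transition), site 7 (C→G, transversion), site 8 (T→C, transition), site 12 (A→G, transition), site 14 (A→G, transition), site 16 (C→T, transition).
Of the 7 differences, 6 transitions and 1 transversion, so the answer is 1.

1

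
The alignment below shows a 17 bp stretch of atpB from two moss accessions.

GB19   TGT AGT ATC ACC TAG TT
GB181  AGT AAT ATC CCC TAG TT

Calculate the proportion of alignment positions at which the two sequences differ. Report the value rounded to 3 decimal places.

0.176

The sequences differ at positions 1 (T/A), 5 (G/A), 10 (A/C).
There are 3 differences over 17 sites, so p = 3/17 = 0.176.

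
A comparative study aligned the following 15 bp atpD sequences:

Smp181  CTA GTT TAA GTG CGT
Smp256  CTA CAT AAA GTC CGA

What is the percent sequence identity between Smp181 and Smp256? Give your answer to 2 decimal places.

66.67%

Differing sites — 4:G/C; 5:T/A; 7:T/A; 12:G/C; 15:T/A.
10 of the 15 sites match, so the percent identity is 10/15 × 100 = 66.67%.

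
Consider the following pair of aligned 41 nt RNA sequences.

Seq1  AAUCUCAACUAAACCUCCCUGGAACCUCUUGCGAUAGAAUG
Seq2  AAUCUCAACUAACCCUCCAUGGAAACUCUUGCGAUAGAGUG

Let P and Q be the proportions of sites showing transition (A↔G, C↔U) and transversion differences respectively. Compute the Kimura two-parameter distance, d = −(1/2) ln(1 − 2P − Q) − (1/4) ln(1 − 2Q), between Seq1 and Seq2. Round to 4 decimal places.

Mismatches occur at site 13 (A↔C, transversion), site 19 (C↔A, transversion), site 25 (C↔A, transversion), site 39 (A↔G, transition).
Of the 4 differences, 1 transition and 3 transversions over 41 sites: P = 1/41 = 0.024390, Q = 3/41 = 0.073171.
d = −0.5·ln(0.878049) − 0.25·ln(0.853658) = −0.5·(-0.130053) − 0.25·(-0.158225) = 0.1046.

0.1046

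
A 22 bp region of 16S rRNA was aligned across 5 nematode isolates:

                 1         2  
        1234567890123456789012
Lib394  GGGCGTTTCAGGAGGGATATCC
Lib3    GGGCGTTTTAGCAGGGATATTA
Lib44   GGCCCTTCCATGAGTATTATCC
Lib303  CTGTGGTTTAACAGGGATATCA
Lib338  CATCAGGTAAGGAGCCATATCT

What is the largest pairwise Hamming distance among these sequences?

Pairwise Hamming distances:
  Lib394 vs Lib3: 4
  Lib394 vs Lib44: 7
  Lib394 vs Lib303: 8
  Lib394 vs Lib338: 10
  Lib3 vs Lib44: 11
  Lib3 vs Lib303: 6
  Lib3 vs Lib338: 12
  Lib44 vs Lib303: 14
  Lib44 vs Lib338: 13
  Lib303 vs Lib338: 11
The largest is 14, between Lib44 and Lib303.

14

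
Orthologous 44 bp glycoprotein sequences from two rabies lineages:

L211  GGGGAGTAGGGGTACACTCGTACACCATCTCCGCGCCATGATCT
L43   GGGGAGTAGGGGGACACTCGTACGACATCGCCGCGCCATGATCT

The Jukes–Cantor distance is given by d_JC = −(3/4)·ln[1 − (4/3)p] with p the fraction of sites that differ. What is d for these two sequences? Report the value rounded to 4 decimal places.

0.0969

Differing sites — 13:T/G; 24:A/G; 25:C/A; 30:T/G.
p = 4/44 = 0.090909.
d = −0.75 · ln(1 − (4/3)·0.090909) = −0.75 · ln(0.878788) = −0.75 · (-0.129212) = 0.0969.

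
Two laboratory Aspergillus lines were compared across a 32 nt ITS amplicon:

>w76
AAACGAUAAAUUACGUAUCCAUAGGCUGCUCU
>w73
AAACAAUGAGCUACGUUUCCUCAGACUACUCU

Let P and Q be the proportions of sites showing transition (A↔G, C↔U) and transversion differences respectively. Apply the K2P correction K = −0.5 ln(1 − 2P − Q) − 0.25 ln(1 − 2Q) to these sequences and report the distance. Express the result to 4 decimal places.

Mismatches occur at site 5 (G→A, transition), site 8 (A→G, transition), site 10 (A→G, transition), site 11 (U→C, transition), site 17 (A→U, transversion), site 21 (A→U, transversion), site 22 (U→C, transition), site 25 (G→A, transition), site 28 (G→A, transition).
Of the 9 differences, 7 transitions and 2 transversions over 32 sites: P = 7/32 = 0.218750, Q = 2/32 = 0.062500.
d = −0.5·ln(0.500000) − 0.25·ln(0.875000) = −0.5·(-0.693147) − 0.25·(-0.133531) = 0.3800.

0.3800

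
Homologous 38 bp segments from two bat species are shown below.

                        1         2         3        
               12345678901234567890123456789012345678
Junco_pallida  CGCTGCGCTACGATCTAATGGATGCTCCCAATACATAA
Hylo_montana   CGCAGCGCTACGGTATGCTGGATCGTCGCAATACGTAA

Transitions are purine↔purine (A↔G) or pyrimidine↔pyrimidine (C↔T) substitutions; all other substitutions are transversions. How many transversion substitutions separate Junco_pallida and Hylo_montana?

6

The sequences differ at positions 4 (T/A, transversion), 13 (A/G, transition), 15 (C/A, transversion), 17 (A/G, transition), 18 (A/C, transversion), 24 (G/C, transversion), 25 (C/G, transversion), 28 (C/G, transversion), 35 (A/G, transition).
Of the 9 differences, 3 transitions and 6 transversions, so the answer is 6.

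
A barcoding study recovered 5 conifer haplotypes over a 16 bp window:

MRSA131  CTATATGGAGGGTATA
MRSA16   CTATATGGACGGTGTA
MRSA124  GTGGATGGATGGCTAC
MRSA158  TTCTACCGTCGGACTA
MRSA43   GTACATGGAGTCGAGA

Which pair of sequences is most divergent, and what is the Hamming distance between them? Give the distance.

Pairwise Hamming distances:
  MRSA131 vs MRSA16: 2
  MRSA131 vs MRSA124: 8
  MRSA131 vs MRSA158: 8
  MRSA131 vs MRSA43: 6
  MRSA16 vs MRSA124: 8
  MRSA16 vs MRSA158: 7
  MRSA16 vs MRSA43: 8
  MRSA124 vs MRSA158: 11
  MRSA124 vs MRSA43: 9
  MRSA158 vs MRSA43: 12
The largest is 12, between MRSA158 and MRSA43.

12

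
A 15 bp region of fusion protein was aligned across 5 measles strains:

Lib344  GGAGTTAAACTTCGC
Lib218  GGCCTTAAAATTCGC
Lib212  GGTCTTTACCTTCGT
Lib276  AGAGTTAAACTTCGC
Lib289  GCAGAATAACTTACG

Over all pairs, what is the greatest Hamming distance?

Pairwise Hamming distances:
  Lib344 vs Lib218: 3
  Lib344 vs Lib212: 5
  Lib344 vs Lib276: 1
  Lib344 vs Lib289: 7
  Lib218 vs Lib212: 5
  Lib218 vs Lib276: 4
  Lib218 vs Lib289: 10
  Lib212 vs Lib276: 6
  Lib212 vs Lib289: 9
  Lib276 vs Lib289: 8
The largest is 10, between Lib218 and Lib289.

10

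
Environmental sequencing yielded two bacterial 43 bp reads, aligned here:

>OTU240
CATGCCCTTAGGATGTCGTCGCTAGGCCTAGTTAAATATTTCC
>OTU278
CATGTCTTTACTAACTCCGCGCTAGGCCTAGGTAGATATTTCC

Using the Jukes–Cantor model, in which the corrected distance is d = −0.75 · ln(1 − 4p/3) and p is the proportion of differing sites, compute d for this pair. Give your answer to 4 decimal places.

0.2784

The sequences differ at positions 5 (C/T), 7 (C/T), 11 (G/C), 12 (G/T), 14 (T/A), 15 (G/C), 18 (G/C), 19 (T/G), 32 (T/G), 35 (A/G).
p = 10/43 = 0.232558.
d = −0.75 · ln(1 − (4/3)·0.232558) = −0.75 · ln(0.689923) = −0.75 · (-0.371175) = 0.2784.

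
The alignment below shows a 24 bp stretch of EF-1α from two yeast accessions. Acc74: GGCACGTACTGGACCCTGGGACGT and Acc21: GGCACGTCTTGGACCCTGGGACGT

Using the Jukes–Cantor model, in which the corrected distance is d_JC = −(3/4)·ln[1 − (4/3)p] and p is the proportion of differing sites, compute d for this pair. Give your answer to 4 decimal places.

0.0883

Mismatches occur at site 8 (A/C), site 9 (C/T).
p = 2/24 = 0.083333.
d = −0.75 · ln(1 − (4/3)·0.083333) = −0.75 · ln(0.888889) = −0.75 · (-0.117783) = 0.0883.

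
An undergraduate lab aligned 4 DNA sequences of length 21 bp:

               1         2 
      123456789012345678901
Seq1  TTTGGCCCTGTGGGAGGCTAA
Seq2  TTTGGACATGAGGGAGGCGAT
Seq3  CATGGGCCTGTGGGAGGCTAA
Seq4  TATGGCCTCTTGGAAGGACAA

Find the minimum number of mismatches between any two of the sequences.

Pairwise Hamming distances:
  Seq1 vs Seq2: 5
  Seq1 vs Seq3: 3
  Seq1 vs Seq4: 7
  Seq2 vs Seq3: 7
  Seq2 vs Seq4: 10
  Seq3 vs Seq4: 8
The smallest is 3, between Seq1 and Seq3.

3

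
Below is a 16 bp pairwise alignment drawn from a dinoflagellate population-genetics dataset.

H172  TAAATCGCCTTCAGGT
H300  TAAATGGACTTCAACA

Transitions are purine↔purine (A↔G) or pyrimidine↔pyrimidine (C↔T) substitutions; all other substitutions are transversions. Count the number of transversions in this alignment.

The sequences differ at positions 6 (C/G, transversion), 8 (C/A, transversion), 14 (G/A, transition), 15 (G/C, transversion), 16 (T/A, transversion).
Of the 5 differences, 1 transition and 4 transversions, so the answer is 4.

4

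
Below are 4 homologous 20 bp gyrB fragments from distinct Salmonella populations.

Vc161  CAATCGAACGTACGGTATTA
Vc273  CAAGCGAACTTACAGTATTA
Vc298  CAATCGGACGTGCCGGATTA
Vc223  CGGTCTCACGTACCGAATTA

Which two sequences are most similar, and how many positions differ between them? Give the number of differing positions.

3

Pairwise Hamming distances:
  Vc161 vs Vc273: 3
  Vc161 vs Vc298: 4
  Vc161 vs Vc223: 6
  Vc273 vs Vc298: 6
  Vc273 vs Vc223: 8
  Vc298 vs Vc223: 6
The smallest is 3, between Vc161 and Vc273.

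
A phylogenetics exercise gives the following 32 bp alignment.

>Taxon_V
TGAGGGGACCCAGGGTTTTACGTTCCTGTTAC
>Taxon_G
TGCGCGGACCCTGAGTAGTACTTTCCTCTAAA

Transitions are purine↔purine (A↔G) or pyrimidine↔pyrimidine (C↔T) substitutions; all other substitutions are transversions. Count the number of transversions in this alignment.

9

Differing sites — 3:A/C (Tv); 5:G/C (Tv); 12:A/T (Tv); 14:G/A (Ti); 17:T/A (Tv); 18:T/G (Tv); 22:G/T (Tv); 28:G/C (Tv); 30:T/A (Tv); 32:C/A (Tv).
Of the 10 differences, 1 transition and 9 transversions, so the answer is 9.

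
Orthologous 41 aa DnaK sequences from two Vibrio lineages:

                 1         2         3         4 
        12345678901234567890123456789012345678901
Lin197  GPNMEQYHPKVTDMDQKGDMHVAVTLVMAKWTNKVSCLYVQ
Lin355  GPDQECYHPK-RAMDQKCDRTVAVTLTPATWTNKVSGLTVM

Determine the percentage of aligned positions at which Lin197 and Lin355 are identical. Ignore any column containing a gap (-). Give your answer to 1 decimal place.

Excluding the 1 gap column leaves 40 comparable sites.
Mismatches occur at site 3 (N→D), site 4 (M→Q), site 6 (Q→C), site 12 (T→R), site 13 (D→A), site 18 (G→C), site 20 (M→R), site 21 (H→T), site 27 (V→T), site 28 (M→P), site 30 (K→T), site 37 (C→G), site 39 (Y→T), site 41 (Q→M).
26 of the 40 comparable sites match, so the percent identity is 26/40 × 100 = 65.0%.

65.0%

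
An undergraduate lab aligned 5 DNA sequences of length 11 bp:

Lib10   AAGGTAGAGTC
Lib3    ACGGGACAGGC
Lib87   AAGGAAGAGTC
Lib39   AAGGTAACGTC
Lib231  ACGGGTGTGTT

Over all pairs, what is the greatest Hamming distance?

Pairwise Hamming distances:
  Lib10 vs Lib3: 4
  Lib10 vs Lib87: 1
  Lib10 vs Lib39: 2
  Lib10 vs Lib231: 5
  Lib3 vs Lib87: 4
  Lib3 vs Lib39: 5
  Lib3 vs Lib231: 5
  Lib87 vs Lib39: 3
  Lib87 vs Lib231: 5
  Lib39 vs Lib231: 6
The largest is 6, between Lib39 and Lib231.

6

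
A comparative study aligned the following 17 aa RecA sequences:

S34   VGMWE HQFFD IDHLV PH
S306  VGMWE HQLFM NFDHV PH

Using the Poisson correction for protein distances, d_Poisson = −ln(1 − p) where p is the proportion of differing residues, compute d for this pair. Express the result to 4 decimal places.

Mismatches occur at site 8 (F→L), site 10 (D→M), site 11 (I→N), site 12 (D→F), site 13 (H→D), site 14 (L→H).
p = 6/17 = 0.352941.
d = −ln(1 − 0.352941) = −ln(0.647059) = 0.4353.

0.4353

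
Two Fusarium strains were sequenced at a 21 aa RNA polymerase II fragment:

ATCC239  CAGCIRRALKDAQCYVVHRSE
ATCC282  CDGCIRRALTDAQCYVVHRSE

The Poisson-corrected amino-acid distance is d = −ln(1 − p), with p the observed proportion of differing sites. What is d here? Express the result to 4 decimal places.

Mismatches occur at site 2 (A/D), site 10 (K/T).
p = 2/21 = 0.095238.
d = −ln(1 − 0.095238) = −ln(0.904762) = 0.1001.

0.1001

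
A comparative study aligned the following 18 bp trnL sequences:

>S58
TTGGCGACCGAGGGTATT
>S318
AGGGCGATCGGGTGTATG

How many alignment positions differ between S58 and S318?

6

The sequences differ at positions 1 (T/A), 2 (T/G), 8 (C/T), 11 (A/G), 13 (G/T), 18 (T/G).
That gives 6 mismatches out of 18 aligned sites, so the Hamming distance is 6.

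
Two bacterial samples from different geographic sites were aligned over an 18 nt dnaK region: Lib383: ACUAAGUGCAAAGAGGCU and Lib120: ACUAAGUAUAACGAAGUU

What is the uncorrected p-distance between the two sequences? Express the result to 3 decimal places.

The sequences differ at positions 8 (G/A), 9 (C/U), 12 (A/C), 15 (G/A), 17 (C/U).
There are 5 differences over 18 sites, so p = 5/18 = 0.278.

0.278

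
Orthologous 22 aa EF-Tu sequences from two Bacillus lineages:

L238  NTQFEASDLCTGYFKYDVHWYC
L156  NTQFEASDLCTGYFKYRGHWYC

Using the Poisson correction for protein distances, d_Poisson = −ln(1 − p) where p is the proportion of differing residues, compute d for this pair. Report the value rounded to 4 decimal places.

Differing sites — 17:D/R; 18:V/G.
p = 2/22 = 0.090909.
d = −ln(1 − 0.090909) = −ln(0.909091) = 0.0953.

0.0953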